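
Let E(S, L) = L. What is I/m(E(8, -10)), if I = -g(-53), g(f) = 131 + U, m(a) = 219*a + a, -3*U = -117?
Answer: 17/220 ≈ 0.077273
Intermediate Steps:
U = 39 (U = -⅓*(-117) = 39)
m(a) = 220*a
g(f) = 170 (g(f) = 131 + 39 = 170)
I = -170 (I = -1*170 = -170)
I/m(E(8, -10)) = -170/(220*(-10)) = -170/(-2200) = -170*(-1/2200) = 17/220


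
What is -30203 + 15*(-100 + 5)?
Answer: -31628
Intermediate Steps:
-30203 + 15*(-100 + 5) = -30203 + 15*(-95) = -30203 - 1425 = -31628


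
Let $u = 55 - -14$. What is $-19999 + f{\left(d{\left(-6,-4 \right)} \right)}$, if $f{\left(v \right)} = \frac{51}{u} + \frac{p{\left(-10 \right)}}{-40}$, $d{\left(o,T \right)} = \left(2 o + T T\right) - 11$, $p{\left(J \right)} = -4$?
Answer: $- \frac{4599577}{230} \approx -19998.0$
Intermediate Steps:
$d{\left(o,T \right)} = -11 + T^{2} + 2 o$ ($d{\left(o,T \right)} = \left(2 o + T^{2}\right) - 11 = \left(T^{2} + 2 o\right) - 11 = -11 + T^{2} + 2 o$)
$u = 69$ ($u = 55 + 14 = 69$)
$f{\left(v \right)} = \frac{193}{230}$ ($f{\left(v \right)} = \frac{51}{69} - \frac{4}{-40} = 51 \cdot \frac{1}{69} - - \frac{1}{10} = \frac{17}{23} + \frac{1}{10} = \frac{193}{230}$)
$-19999 + f{\left(d{\left(-6,-4 \right)} \right)} = -19999 + \frac{193}{230} = - \frac{4599577}{230}$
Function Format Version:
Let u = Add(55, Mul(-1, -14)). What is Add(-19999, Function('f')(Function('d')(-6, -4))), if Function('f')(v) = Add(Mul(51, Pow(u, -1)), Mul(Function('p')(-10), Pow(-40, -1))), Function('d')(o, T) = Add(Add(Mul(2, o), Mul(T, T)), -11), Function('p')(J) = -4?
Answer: Rational(-4599577, 230) ≈ -19998.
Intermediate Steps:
Function('d')(o, T) = Add(-11, Pow(T, 2), Mul(2, o)) (Function('d')(o, T) = Add(Add(Mul(2, o), Pow(T, 2)), -11) = Add(Add(Pow(T, 2), Mul(2, o)), -11) = Add(-11, Pow(T, 2), Mul(2, o)))
u = 69 (u = Add(55, 14) = 69)
Function('f')(v) = Rational(193, 230) (Function('f')(v) = Add(Mul(51, Pow(69, -1)), Mul(-4, Pow(-40, -1))) = Add(Mul(51, Rational(1, 69)), Mul(-4, Rational(-1, 40))) = Add(Rational(17, 23), Rational(1, 10)) = Rational(193, 230))
Add(-19999, Function('f')(Function('d')(-6, -4))) = Add(-19999, Rational(193, 230)) = Rational(-4599577, 230)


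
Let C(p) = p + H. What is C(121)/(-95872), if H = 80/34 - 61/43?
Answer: -44567/35041216 ≈ -0.0012718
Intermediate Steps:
H = 683/731 (H = 80*(1/34) - 61*1/43 = 40/17 - 61/43 = 683/731 ≈ 0.93434)
C(p) = 683/731 + p (C(p) = p + 683/731 = 683/731 + p)
C(121)/(-95872) = (683/731 + 121)/(-95872) = (89134/731)*(-1/95872) = -44567/35041216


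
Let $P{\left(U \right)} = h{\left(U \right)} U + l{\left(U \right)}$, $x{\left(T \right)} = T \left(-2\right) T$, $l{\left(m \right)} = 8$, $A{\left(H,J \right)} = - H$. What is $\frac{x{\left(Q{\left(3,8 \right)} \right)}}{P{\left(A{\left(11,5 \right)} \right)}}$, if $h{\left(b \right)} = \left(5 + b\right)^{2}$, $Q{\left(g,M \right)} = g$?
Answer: $\frac{9}{194} \approx 0.046392$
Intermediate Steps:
$x{\left(T \right)} = - 2 T^{2}$ ($x{\left(T \right)} = - 2 T T = - 2 T^{2}$)
$P{\left(U \right)} = 8 + U \left(5 + U\right)^{2}$ ($P{\left(U \right)} = \left(5 + U\right)^{2} U + 8 = U \left(5 + U\right)^{2} + 8 = 8 + U \left(5 + U\right)^{2}$)
$\frac{x{\left(Q{\left(3,8 \right)} \right)}}{P{\left(A{\left(11,5 \right)} \right)}} = \frac{\left(-2\right) 3^{2}}{8 + \left(-1\right) 11 \left(5 - 11\right)^{2}} = \frac{\left(-2\right) 9}{8 - 11 \left(5 - 11\right)^{2}} = - \frac{18}{8 - 11 \left(-6\right)^{2}} = - \frac{18}{8 - 396} = - \frac{18}{-388} = \left(-18\right) \left(- \frac{1}{388}\right) = \frac{9}{194}$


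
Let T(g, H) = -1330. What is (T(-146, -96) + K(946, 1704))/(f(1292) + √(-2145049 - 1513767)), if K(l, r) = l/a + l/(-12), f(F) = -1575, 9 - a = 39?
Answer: 648165/1754126 + 24692*I*√57169/13155945 ≈ 0.36951 + 0.44876*I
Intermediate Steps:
a = -30 (a = 9 - 1*39 = 9 - 39 = -30)
K(l, r) = -7*l/60 (K(l, r) = l/(-30) + l/(-12) = l*(-1/30) + l*(-1/12) = -l/30 - l/12 = -7*l/60)
(T(-146, -96) + K(946, 1704))/(f(1292) + √(-2145049 - 1513767)) = (-1330 - 7/60*946)/(-1575 + √(-2145049 - 1513767)) = (-1330 - 3311/30)/(-1575 + √(-3658816)) = -43211/(30*(-1575 + 8*I*√57169))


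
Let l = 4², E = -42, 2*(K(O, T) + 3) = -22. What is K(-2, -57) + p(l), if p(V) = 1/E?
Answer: -589/42 ≈ -14.024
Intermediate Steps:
K(O, T) = -14 (K(O, T) = -3 + (½)*(-22) = -3 - 11 = -14)
l = 16
p(V) = -1/42 (p(V) = 1/(-42) = -1/42)
K(-2, -57) + p(l) = -14 - 1/42 = -589/42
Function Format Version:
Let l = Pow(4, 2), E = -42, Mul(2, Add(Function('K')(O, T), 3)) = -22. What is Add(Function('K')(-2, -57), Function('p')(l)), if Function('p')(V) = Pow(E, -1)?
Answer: Rational(-589, 42) ≈ -14.024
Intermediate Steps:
Function('K')(O, T) = -14 (Function('K')(O, T) = Add(-3, Mul(Rational(1, 2), -22)) = Add(-3, -11) = -14)
l = 16
Function('p')(V) = Rational(-1, 42) (Function('p')(V) = Pow(-42, -1) = Rational(-1, 42))
Add(Function('K')(-2, -57), Function('p')(l)) = Add(-14, Rational(-1, 42)) = Rational(-589, 42)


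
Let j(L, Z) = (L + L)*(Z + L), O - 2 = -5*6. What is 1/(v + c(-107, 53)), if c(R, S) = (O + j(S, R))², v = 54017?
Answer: 1/33139521 ≈ 3.0175e-8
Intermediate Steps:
O = -28 (O = 2 - 5*6 = 2 - 30 = -28)
j(L, Z) = 2*L*(L + Z) (j(L, Z) = (2*L)*(L + Z) = 2*L*(L + Z))
c(R, S) = (-28 + 2*S*(R + S))² (c(R, S) = (-28 + 2*S*(S + R))² = (-28 + 2*S*(R + S))²)
1/(v + c(-107, 53)) = 1/(54017 + 4*(-14 + 53*(-107 + 53))²) = 1/(54017 + 4*(-14 + 53*(-54))²) = 1/(54017 + 4*(-14 - 2862)²) = 1/(54017 + 4*(-2876)²) = 1/(54017 + 4*8271376) = 1/(54017 + 33085504) = 1/33139521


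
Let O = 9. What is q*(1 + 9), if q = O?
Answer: 90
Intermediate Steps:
q = 9
q*(1 + 9) = 9*(1 + 9) = 9*10 = 90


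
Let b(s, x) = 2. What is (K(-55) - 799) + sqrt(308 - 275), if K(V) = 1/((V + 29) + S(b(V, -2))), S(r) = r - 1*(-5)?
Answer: -15182/19 + sqrt(33) ≈ -793.31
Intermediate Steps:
S(r) = 5 + r (S(r) = r + 5 = 5 + r)
K(V) = 1/(36 + V) (K(V) = 1/((V + 29) + (5 + 2)) = 1/((29 + V) + 7) = 1/(36 + V))
(K(-55) - 799) + sqrt(308 - 275) = (1/(36 - 55) - 799) + sqrt(308 - 275) = (1/(-19) - 799) + sqrt(33) = (-1/19 - 799) + sqrt(33) = -15182/19 + sqrt(33)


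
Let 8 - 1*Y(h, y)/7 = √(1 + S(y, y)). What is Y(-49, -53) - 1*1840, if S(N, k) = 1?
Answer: -1784 - 7*√2 ≈ -1793.9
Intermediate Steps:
Y(h, y) = 56 - 7*√2 (Y(h, y) = 56 - 7*√(1 + 1) = 56 - 7*√2)
Y(-49, -53) - 1*1840 = (56 - 7*√2) - 1*1840 = (56 - 7*√2) - 1840 = -1784 - 7*√2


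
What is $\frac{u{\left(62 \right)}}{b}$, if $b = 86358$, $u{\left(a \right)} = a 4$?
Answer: $\frac{124}{43179} \approx 0.0028718$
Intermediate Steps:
$u{\left(a \right)} = 4 a$
$\frac{u{\left(62 \right)}}{b} = \frac{4 \cdot 62}{86358} = 248 \cdot \frac{1}{86358} = \frac{124}{43179}$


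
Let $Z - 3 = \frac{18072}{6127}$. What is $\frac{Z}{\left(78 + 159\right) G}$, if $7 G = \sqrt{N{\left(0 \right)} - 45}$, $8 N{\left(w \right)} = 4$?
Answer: $- \frac{85057 i \sqrt{178}}{43078937} \approx - 0.026342 i$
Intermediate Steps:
$N{\left(w \right)} = \frac{1}{2}$ ($N{\left(w \right)} = \frac{1}{8} \cdot 4 = \frac{1}{2}$)
$Z = \frac{36453}{6127}$ ($Z = 3 + \frac{18072}{6127} = \frac{36453}{6127} \approx 5.9496$)
$G = \frac{i \sqrt{178}}{14}$ ($G = \frac{\sqrt{\frac{1}{2} - 45}}{7} = \frac{\sqrt{- \frac{89}{2}}}{7} = \frac{\frac{1}{2} i \sqrt{178}}{7} = \frac{i \sqrt{178}}{14} \approx 0.95298 i$)
$\frac{Z}{\left(78 + 159\right) G} = \frac{36453}{6127 \left(78 + 159\right) \frac{i \sqrt{178}}{14}} = \frac{36453}{6127 \cdot 237 \frac{i \sqrt{178}}{14}} = \frac{36453}{6127 \frac{237 i \sqrt{178}}{14}} = \frac{36453 \left(- \frac{7 i \sqrt{178}}{21093}\right)}{6127} = - \frac{85057 i \sqrt{178}}{43078937}$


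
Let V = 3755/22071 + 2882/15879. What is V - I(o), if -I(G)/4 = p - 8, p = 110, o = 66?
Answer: 47704373713/116821803 ≈ 408.35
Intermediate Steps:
V = 41078089/116821803 (V = 3755*(1/22071) + 2882*(1/15879) = 3755/22071 + 2882/15879 = 41078089/116821803 ≈ 0.35163)
I(G) = -408 (I(G) = -4*(110 - 8) = -4*102 = -408)
V - I(o) = 41078089/116821803 - 1*(-408) = 41078089/116821803 + 408 = 47704373713/116821803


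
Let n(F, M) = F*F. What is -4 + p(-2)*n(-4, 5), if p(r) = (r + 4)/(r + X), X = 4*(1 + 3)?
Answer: -12/7 ≈ -1.7143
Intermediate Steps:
X = 16 (X = 4*4 = 16)
n(F, M) = F²
p(r) = (4 + r)/(16 + r) (p(r) = (r + 4)/(r + 16) = (4 + r)/(16 + r))
-4 + p(-2)*n(-4, 5) = -4 + ((4 - 2)/(16 - 2))*(-4)² = -4 + (2/14)*16 = -4 + ((1/14)*2)*16 = -4 + (⅐)*16 = -4 + 16/7 = -12/7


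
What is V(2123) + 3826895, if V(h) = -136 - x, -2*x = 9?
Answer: 7653527/2 ≈ 3.8268e+6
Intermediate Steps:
x = -9/2 (x = -1/2*9 = -9/2 ≈ -4.5000)
V(h) = -263/2 (V(h) = -136 - 1*(-9/2) = -136 + 9/2 = -263/2)
V(2123) + 3826895 = -263/2 + 3826895 = 7653527/2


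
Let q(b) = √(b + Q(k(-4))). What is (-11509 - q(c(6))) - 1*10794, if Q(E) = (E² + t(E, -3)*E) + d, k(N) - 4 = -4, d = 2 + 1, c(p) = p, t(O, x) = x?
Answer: -22306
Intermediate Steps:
d = 3
k(N) = 0 (k(N) = 4 - 4 = 0)
Q(E) = 3 + E² - 3*E (Q(E) = (E² - 3*E) + 3 = 3 + E² - 3*E)
q(b) = √(3 + b) (q(b) = √(b + (3 + 0² - 3*0)) = √(b + (3 + 0 + 0)) = √(b + 3) = √(3 + b))
(-11509 - q(c(6))) - 1*10794 = (-11509 - √(3 + 6)) - 1*10794 = (-11509 - √9) - 10794 = (-11509 - 1*3) - 10794 = (-11509 - 3) - 10794 = -11512 - 10794 = -22306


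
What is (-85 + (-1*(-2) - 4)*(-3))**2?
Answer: 6241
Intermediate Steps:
(-85 + (-1*(-2) - 4)*(-3))**2 = (-85 + (2 - 4)*(-3))**2 = (-85 - 2*(-3))**2 = (-85 + 6)**2 = (-79)**2 = 6241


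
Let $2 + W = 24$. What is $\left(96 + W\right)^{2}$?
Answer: $13924$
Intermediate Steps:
$W = 22$ ($W = -2 + 24 = 22$)
$\left(96 + W\right)^{2} = \left(96 + 22\right)^{2} = 118^{2} = 13924$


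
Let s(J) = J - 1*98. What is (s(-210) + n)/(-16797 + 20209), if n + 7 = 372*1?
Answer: 57/3412 ≈ 0.016706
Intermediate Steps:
n = 365 (n = -7 + 372*1 = -7 + 372 = 365)
s(J) = -98 + J (s(J) = J - 98 = -98 + J)
(s(-210) + n)/(-16797 + 20209) = ((-98 - 210) + 365)/(-16797 + 20209) = (-308 + 365)/3412 = 57*(1/3412) = 57/3412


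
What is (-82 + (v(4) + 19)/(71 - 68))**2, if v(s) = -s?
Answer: 5929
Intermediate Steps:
(-82 + (v(4) + 19)/(71 - 68))**2 = (-82 + (-1*4 + 19)/(71 - 68))**2 = (-82 + (-4 + 19)/3)**2 = (-82 + 15*(1/3))**2 = (-82 + 5)**2 = (-77)**2 = 5929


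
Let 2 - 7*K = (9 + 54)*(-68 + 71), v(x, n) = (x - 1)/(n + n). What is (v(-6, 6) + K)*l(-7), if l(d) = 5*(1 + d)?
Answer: 11465/14 ≈ 818.93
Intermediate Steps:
l(d) = 5 + 5*d
v(x, n) = (-1 + x)/(2*n) (v(x, n) = (-1 + x)/((2*n)) = (-1 + x)*(1/(2*n)) = (-1 + x)/(2*n))
K = -187/7 (K = 2/7 - (9 + 54)*(-68 + 71)/7 = 2/7 - 9*3 = 2/7 - ⅐*189 = 2/7 - 27 = -187/7 ≈ -26.714)
(v(-6, 6) + K)*l(-7) = ((½)*(-1 - 6)/6 - 187/7)*(5 + 5*(-7)) = ((½)*(⅙)*(-7) - 187/7)*(5 - 35) = (-7/12 - 187/7)*(-30) = -2293/84*(-30) = 11465/14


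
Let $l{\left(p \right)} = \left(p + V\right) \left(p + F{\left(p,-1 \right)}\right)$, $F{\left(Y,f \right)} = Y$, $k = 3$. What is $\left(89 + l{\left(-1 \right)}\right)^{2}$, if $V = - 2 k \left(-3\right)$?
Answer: $3025$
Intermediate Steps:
$V = 18$ ($V = \left(-2\right) 3 \left(-3\right) = \left(-6\right) \left(-3\right) = 18$)
$l{\left(p \right)} = 2 p \left(18 + p\right)$ ($l{\left(p \right)} = \left(p + 18\right) \left(p + p\right) = \left(18 + p\right) 2 p = 2 p \left(18 + p\right)$)
$\left(89 + l{\left(-1 \right)}\right)^{2} = \left(89 + 2 \left(-1\right) \left(18 - 1\right)\right)^{2} = \left(89 + 2 \left(-1\right) 17\right)^{2} = \left(89 - 34\right)^{2} = 55^{2} = 3025$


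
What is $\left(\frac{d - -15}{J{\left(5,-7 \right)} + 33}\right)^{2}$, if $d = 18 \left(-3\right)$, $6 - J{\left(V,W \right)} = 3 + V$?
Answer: $\frac{1521}{961} \approx 1.5827$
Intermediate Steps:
$J{\left(V,W \right)} = 3 - V$ ($J{\left(V,W \right)} = 6 - \left(3 + V\right) = 3 - V$)
$d = -54$
$\left(\frac{d - -15}{J{\left(5,-7 \right)} + 33}\right)^{2} = \left(\frac{-54 - -15}{\left(3 - 5\right) + 33}\right)^{2} = \left(\frac{-54 + 15}{\left(3 - 5\right) + 33}\right)^{2} = \left(- \frac{39}{-2 + 33}\right)^{2} = \left(- \frac{39}{31}\right)^{2} = \frac{1521}{961}$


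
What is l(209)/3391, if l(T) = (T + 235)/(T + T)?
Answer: 222/708719 ≈ 0.00031324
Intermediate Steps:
l(T) = (235 + T)/(2*T) (l(T) = (235 + T)/((2*T)) = (235 + T)*(1/(2*T)) = (235 + T)/(2*T))
l(209)/3391 = ((1/2)*(235 + 209)/209)/3391 = ((1/2)*(1/209)*444)*(1/3391) = (222/209)*(1/3391) = 222/708719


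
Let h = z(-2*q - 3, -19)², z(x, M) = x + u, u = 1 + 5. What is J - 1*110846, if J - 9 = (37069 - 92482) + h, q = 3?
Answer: -166241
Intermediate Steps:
u = 6
z(x, M) = 6 + x (z(x, M) = x + 6 = 6 + x)
h = 9 (h = (6 + (-2*3 - 3))² = (6 + (-6 - 3))² = (6 - 9)² = (-3)² = 9)
J = -55395 (J = 9 + ((37069 - 92482) + 9) = 9 + (-55413 + 9) = 9 - 55404 = -55395)
J - 1*110846 = -55395 - 1*110846 = -55395 - 110846 = -166241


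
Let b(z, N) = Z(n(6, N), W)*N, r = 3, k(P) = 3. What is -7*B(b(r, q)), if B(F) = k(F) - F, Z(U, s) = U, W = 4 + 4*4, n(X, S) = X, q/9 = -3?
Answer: -1155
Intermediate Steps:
q = -27 (q = 9*(-3) = -27)
W = 20 (W = 4 + 16 = 20)
b(z, N) = 6*N
B(F) = 3 - F
-7*B(b(r, q)) = -7*(3 - 6*(-27)) = -7*(3 - 1*(-162)) = -7*(3 + 162) = -7*165 = -1155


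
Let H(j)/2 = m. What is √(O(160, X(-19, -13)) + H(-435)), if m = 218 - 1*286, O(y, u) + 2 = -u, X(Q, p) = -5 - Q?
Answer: 2*I*√38 ≈ 12.329*I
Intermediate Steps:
O(y, u) = -2 - u
m = -68 (m = 218 - 286 = -68)
H(j) = -136 (H(j) = 2*(-68) = -136)
√(O(160, X(-19, -13)) + H(-435)) = √((-2 - (-5 - 1*(-19))) - 136) = √((-2 - (-5 + 19)) - 136) = √((-2 - 1*14) - 136) = √((-2 - 14) - 136) = √(-16 - 136) = √(-152) = 2*I*√38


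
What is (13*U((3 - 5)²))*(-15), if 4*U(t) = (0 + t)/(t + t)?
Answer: -195/8 ≈ -24.375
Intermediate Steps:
U(t) = ⅛ (U(t) = ((0 + t)/(t + t))/4 = (t/((2*t)))/4 = (t*(1/(2*t)))/4 = (¼)*(½) = ⅛)
(13*U((3 - 5)²))*(-15) = (13*(⅛))*(-15) = (13/8)*(-15) = -195/8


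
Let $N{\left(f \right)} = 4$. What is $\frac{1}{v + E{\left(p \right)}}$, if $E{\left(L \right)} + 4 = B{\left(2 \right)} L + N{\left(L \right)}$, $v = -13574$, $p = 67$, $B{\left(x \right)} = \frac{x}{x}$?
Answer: $- \frac{1}{13507} \approx -7.4036 \cdot 10^{-5}$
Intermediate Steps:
$B{\left(x \right)} = 1$
$E{\left(L \right)} = L$ ($E{\left(L \right)} = -4 + \left(1 L + 4\right) = -4 + \left(L + 4\right) = -4 + \left(4 + L\right) = L$)
$\frac{1}{v + E{\left(p \right)}} = \frac{1}{-13574 + 67} = \frac{1}{-13507} = - \frac{1}{13507}$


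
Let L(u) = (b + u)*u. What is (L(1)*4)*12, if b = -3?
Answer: -96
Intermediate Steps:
L(u) = u*(-3 + u) (L(u) = (-3 + u)*u = u*(-3 + u))
(L(1)*4)*12 = ((1*(-3 + 1))*4)*12 = ((1*(-2))*4)*12 = -2*4*12 = -8*12 = -96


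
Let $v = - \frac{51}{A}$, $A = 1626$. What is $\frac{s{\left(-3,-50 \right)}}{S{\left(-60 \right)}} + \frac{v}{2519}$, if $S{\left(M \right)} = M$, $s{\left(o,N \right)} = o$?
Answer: $\frac{682479}{13652980} \approx 0.049988$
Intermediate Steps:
$v = - \frac{17}{542}$ ($v = - \frac{51}{1626} = \left(-51\right) \frac{1}{1626} = - \frac{17}{542} \approx -0.031365$)
$\frac{s{\left(-3,-50 \right)}}{S{\left(-60 \right)}} + \frac{v}{2519} = - \frac{3}{-60} - \frac{17}{542 \cdot 2519} = \left(-3\right) \left(- \frac{1}{60}\right) - \frac{17}{1365298} = \frac{1}{20} - \frac{17}{1365298} = \frac{682479}{13652980}$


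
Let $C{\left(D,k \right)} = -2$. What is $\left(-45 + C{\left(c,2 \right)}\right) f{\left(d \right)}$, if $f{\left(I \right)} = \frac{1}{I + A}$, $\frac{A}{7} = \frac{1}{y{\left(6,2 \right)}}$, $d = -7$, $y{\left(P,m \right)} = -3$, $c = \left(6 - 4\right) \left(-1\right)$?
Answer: $\frac{141}{28} \approx 5.0357$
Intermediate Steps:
$c = -2$ ($c = 2 \left(-1\right) = -2$)
$A = - \frac{7}{3}$ ($A = \frac{7}{-3} = 7 \left(- \frac{1}{3}\right) = - \frac{7}{3} \approx -2.3333$)
$f{\left(I \right)} = \frac{1}{- \frac{7}{3} + I}$ ($f{\left(I \right)} = \frac{1}{I - \frac{7}{3}} = \frac{1}{- \frac{7}{3} + I}$)
$\left(-45 + C{\left(c,2 \right)}\right) f{\left(d \right)} = \left(-45 - 2\right) \frac{3}{-7 + 3 \left(-7\right)} = - 47 \frac{3}{-7 - 21} = - 47 \frac{3}{-28} = - 47 \cdot 3 \left(- \frac{1}{28}\right) = \left(-47\right) \left(- \frac{3}{28}\right) = \frac{141}{28}$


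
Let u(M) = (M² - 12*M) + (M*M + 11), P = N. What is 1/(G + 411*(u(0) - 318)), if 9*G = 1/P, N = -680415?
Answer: -6123735/772674511096 ≈ -7.9254e-6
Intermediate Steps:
P = -680415
u(M) = 11 - 12*M + 2*M² (u(M) = (M² - 12*M) + (M² + 11) = (M² - 12*M) + (11 + M²) = 11 - 12*M + 2*M²)
G = -1/6123735 (G = (⅑)/(-680415) = (⅑)*(-1/680415) = -1/6123735 ≈ -1.6330e-7)
1/(G + 411*(u(0) - 318)) = 1/(-1/6123735 + 411*((11 - 12*0 + 2*0²) - 318)) = 1/(-1/6123735 + 411*((11 + 0 + 2*0) - 318)) = 1/(-1/6123735 + 411*((11 + 0 + 0) - 318)) = 1/(-1/6123735 + 411*(11 - 318)) = 1/(-1/6123735 + 411*(-307)) = 1/(-1/6123735 - 126177) = 1/(-772674511096/6123735) = -6123735/772674511096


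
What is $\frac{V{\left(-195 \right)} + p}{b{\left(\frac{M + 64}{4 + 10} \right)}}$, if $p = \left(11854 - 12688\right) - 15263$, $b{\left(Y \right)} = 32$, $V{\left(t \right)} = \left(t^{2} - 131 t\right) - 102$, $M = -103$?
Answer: $\frac{47371}{32} \approx 1480.3$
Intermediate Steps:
$V{\left(t \right)} = -102 + t^{2} - 131 t$
$p = -16097$ ($p = -834 - 15263 = -16097$)
$\frac{V{\left(-195 \right)} + p}{b{\left(\frac{M + 64}{4 + 10} \right)}} = \frac{\left(-102 + \left(-195\right)^{2} - -25545\right) - 16097}{32} = \left(\left(-102 + 38025 + 25545\right) - 16097\right) \frac{1}{32} = \left(63468 - 16097\right) \frac{1}{32} = 47371 \cdot \frac{1}{32} = \frac{47371}{32}$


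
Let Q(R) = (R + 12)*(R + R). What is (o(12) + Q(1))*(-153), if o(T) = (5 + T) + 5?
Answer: -7344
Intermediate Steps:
o(T) = 10 + T
Q(R) = 2*R*(12 + R) (Q(R) = (12 + R)*(2*R) = 2*R*(12 + R))
(o(12) + Q(1))*(-153) = ((10 + 12) + 2*1*(12 + 1))*(-153) = (22 + 2*1*13)*(-153) = (22 + 26)*(-153) = 48*(-153) = -7344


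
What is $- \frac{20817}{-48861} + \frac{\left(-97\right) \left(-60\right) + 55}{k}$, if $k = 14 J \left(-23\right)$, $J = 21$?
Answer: $- \frac{16254869}{36710898} \approx -0.44278$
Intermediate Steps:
$k = -6762$ ($k = 14 \cdot 21 \left(-23\right) = 294 \left(-23\right) = -6762$)
$- \frac{20817}{-48861} + \frac{\left(-97\right) \left(-60\right) + 55}{k} = - \frac{20817}{-48861} + \frac{\left(-97\right) \left(-60\right) + 55}{-6762} = \left(-20817\right) \left(- \frac{1}{48861}\right) + \left(5820 + 55\right) \left(- \frac{1}{6762}\right) = \frac{2313}{5429} + 5875 \left(- \frac{1}{6762}\right) = \frac{2313}{5429} - \frac{5875}{6762} = - \frac{16254869}{36710898}$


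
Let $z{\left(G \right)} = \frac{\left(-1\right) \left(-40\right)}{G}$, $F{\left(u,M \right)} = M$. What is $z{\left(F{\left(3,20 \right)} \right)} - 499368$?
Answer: $-499366$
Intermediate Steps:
$z{\left(G \right)} = \frac{40}{G}$
$z{\left(F{\left(3,20 \right)} \right)} - 499368 = \frac{40}{20} - 499368 = 40 \cdot \frac{1}{20} - 499368 = 2 - 499368 = -499366$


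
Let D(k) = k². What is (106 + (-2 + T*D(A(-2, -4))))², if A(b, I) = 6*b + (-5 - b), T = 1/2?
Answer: 187489/4 ≈ 46872.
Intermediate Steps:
T = ½ ≈ 0.50000
A(b, I) = -5 + 5*b
(106 + (-2 + T*D(A(-2, -4))))² = (106 + (-2 + (-5 + 5*(-2))²/2))² = (106 + (-2 + (-5 - 10)²/2))² = (106 + (-2 + (½)*(-15)²))² = (106 + (-2 + (½)*225))² = (106 + (-2 + 225/2))² = (106 + 221/2)² = (433/2)² = 187489/4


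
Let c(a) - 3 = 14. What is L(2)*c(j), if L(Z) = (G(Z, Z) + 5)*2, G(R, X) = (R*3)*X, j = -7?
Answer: 578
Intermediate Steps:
G(R, X) = 3*R*X (G(R, X) = (3*R)*X = 3*R*X)
c(a) = 17 (c(a) = 3 + 14 = 17)
L(Z) = 10 + 6*Z² (L(Z) = (3*Z*Z + 5)*2 = (3*Z² + 5)*2 = (5 + 3*Z²)*2 = 10 + 6*Z²)
L(2)*c(j) = (10 + 6*2²)*17 = (10 + 6*4)*17 = (10 + 24)*17 = 34*17 = 578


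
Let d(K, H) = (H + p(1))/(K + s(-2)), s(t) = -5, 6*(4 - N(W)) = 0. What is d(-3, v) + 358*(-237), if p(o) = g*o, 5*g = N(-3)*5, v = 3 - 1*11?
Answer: -169691/2 ≈ -84846.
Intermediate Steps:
N(W) = 4 (N(W) = 4 - ⅙*0 = 4 + 0 = 4)
v = -8 (v = 3 - 11 = -8)
g = 4 (g = (4*5)/5 = (⅕)*20 = 4)
p(o) = 4*o
d(K, H) = (4 + H)/(-5 + K) (d(K, H) = (H + 4*1)/(K - 5) = (H + 4)/(-5 + K) = (4 + H)/(-5 + K))
d(-3, v) + 358*(-237) = (4 - 8)/(-5 - 3) + 358*(-237) = -4/(-8) - 84846 = -⅛*(-4) - 84846 = ½ - 84846 = -169691/2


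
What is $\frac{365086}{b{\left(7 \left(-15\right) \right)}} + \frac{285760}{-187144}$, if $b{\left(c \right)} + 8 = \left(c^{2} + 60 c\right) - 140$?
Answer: $\frac{8376966358}{107069761} \approx 78.238$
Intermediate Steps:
$b{\left(c \right)} = -148 + c^{2} + 60 c$ ($b{\left(c \right)} = -8 - \left(140 - c^{2} - 60 c\right) = -8 + \left(-140 + c^{2} + 60 c\right) = -148 + c^{2} + 60 c$)
$\frac{365086}{b{\left(7 \left(-15\right) \right)}} + \frac{285760}{-187144} = \frac{365086}{-148 + \left(7 \left(-15\right)\right)^{2} + 60 \cdot 7 \left(-15\right)} + \frac{285760}{-187144} = \frac{365086}{-148 + \left(-105\right)^{2} + 60 \left(-105\right)} + 285760 \left(- \frac{1}{187144}\right) = \frac{365086}{-148 + 11025 - 6300} - \frac{35720}{23393} = \frac{365086}{4577} - \frac{35720}{23393} = \frac{8376966358}{107069761}$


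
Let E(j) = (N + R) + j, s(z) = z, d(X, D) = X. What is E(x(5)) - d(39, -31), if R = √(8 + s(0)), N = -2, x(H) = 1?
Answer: -40 + 2*√2 ≈ -37.172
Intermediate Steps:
R = 2*√2 (R = √(8 + 0) = √8 = 2*√2 ≈ 2.8284)
E(j) = -2 + j + 2*√2 (E(j) = (-2 + 2*√2) + j = -2 + j + 2*√2)
E(x(5)) - d(39, -31) = (-2 + 1 + 2*√2) - 1*39 = (-1 + 2*√2) - 39 = -40 + 2*√2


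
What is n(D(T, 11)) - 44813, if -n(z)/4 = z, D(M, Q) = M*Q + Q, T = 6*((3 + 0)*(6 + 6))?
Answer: -54361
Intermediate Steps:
T = 216 (T = 6*(3*12) = 6*36 = 216)
D(M, Q) = Q + M*Q
n(z) = -4*z
n(D(T, 11)) - 44813 = -44*(1 + 216) - 44813 = -44*217 - 44813 = -4*2387 - 44813 = -9548 - 44813 = -54361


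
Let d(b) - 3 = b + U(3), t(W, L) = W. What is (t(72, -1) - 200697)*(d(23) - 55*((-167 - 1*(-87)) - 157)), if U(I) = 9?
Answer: -2622168750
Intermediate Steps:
d(b) = 12 + b (d(b) = 3 + (b + 9) = 3 + (9 + b) = 12 + b)
(t(72, -1) - 200697)*(d(23) - 55*((-167 - 1*(-87)) - 157)) = (72 - 200697)*((12 + 23) - 55*((-167 - 1*(-87)) - 157)) = -200625*(35 - 55*((-167 + 87) - 157)) = -200625*(35 - 55*(-80 - 157)) = -200625*(35 - 55*(-237)) = -200625*(35 + 13035) = -200625*13070 = -2622168750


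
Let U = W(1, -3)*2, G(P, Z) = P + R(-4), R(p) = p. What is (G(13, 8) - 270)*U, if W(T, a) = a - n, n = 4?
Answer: 3654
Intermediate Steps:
W(T, a) = -4 + a (W(T, a) = a - 1*4 = a - 4 = -4 + a)
G(P, Z) = -4 + P (G(P, Z) = P - 4 = -4 + P)
U = -14 (U = (-4 - 3)*2 = -7*2 = -14)
(G(13, 8) - 270)*U = ((-4 + 13) - 270)*(-14) = (9 - 270)*(-14) = -261*(-14) = 3654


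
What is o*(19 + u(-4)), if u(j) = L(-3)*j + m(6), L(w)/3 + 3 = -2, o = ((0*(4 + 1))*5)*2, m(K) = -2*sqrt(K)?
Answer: 0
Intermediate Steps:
o = 0 (o = ((0*5)*5)*2 = (0*5)*2 = 0*2 = 0)
L(w) = -15 (L(w) = -9 + 3*(-2) = -9 - 6 = -15)
u(j) = -15*j - 2*sqrt(6)
o*(19 + u(-4)) = 0*(19 + (-15*(-4) - 2*sqrt(6))) = 0*(19 + (60 - 2*sqrt(6))) = 0*(79 - 2*sqrt(6)) = 0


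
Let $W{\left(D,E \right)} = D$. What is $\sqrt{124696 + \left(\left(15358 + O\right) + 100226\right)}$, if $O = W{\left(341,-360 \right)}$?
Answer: $\sqrt{240621} \approx 490.53$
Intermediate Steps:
$O = 341$
$\sqrt{124696 + \left(\left(15358 + O\right) + 100226\right)} = \sqrt{124696 + \left(\left(15358 + 341\right) + 100226\right)} = \sqrt{124696 + \left(15699 + 100226\right)} = \sqrt{124696 + 115925} = \sqrt{240621}$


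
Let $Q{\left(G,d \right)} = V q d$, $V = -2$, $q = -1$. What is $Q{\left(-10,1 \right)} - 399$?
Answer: $-397$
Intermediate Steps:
$Q{\left(G,d \right)} = 2 d$ ($Q{\left(G,d \right)} = \left(-2\right) \left(-1\right) d = 2 d$)
$Q{\left(-10,1 \right)} - 399 = 2 \cdot 1 - 399 = 2 - 399 = -397$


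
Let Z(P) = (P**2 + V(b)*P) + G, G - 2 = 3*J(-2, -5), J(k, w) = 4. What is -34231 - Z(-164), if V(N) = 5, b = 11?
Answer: -60321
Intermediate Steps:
G = 14 (G = 2 + 3*4 = 2 + 12 = 14)
Z(P) = 14 + P**2 + 5*P (Z(P) = (P**2 + 5*P) + 14 = 14 + P**2 + 5*P)
-34231 - Z(-164) = -34231 - (14 + (-164)**2 + 5*(-164)) = -34231 - (14 + 26896 - 820) = -34231 - 1*26090 = -34231 - 26090 = -60321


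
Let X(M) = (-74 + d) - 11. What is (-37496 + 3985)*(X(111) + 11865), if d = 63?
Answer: -396870773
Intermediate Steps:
X(M) = -22 (X(M) = (-74 + 63) - 11 = -11 - 11 = -22)
(-37496 + 3985)*(X(111) + 11865) = (-37496 + 3985)*(-22 + 11865) = -33511*11843 = -396870773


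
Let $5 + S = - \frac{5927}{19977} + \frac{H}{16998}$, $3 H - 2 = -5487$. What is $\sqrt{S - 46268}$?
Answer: $\frac{i \sqrt{592850418189377714186}}{113189682} \approx 215.11 i$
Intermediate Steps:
$H = - \frac{5485}{3}$ ($H = \frac{2}{3} + \frac{1}{3} \left(-5487\right) = \frac{2}{3} - 1829 = - \frac{5485}{3} \approx -1828.3$)
$S = - \frac{1835116991}{339569046}$ ($S = -5 - \left(\frac{5485}{50994} + \frac{5927}{19977}\right) = -5 - \frac{137271761}{339569046} = - \frac{1835116991}{339569046} \approx -5.4043$)
$\sqrt{S - 46268} = \sqrt{- \frac{1835116991}{339569046} - 46268} = \sqrt{- \frac{15713015737319}{339569046}} = \frac{i \sqrt{592850418189377714186}}{113189682}$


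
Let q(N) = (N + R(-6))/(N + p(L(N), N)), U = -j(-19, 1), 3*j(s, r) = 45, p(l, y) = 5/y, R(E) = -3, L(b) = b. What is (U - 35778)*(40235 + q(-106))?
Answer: -1798770012653/1249 ≈ -1.4402e+9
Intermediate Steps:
j(s, r) = 15 (j(s, r) = (1/3)*45 = 15)
U = -15 (U = -1*15 = -15)
q(N) = (-3 + N)/(N + 5/N) (q(N) = (N - 3)/(N + 5/N) = (-3 + N)/(N + 5/N))
(U - 35778)*(40235 + q(-106)) = (-15 - 35778)*(40235 - 106*(-3 - 106)/(5 + (-106)**2)) = -35793*(40235 - 106*(-109)/(5 + 11236)) = -35793*(40235 - 106*(-109)/11241) = -35793*(40235 - 106*1/11241*(-109)) = -35793*(40235 + 11554/11241) = -35793*452293189/11241 = -1798770012653/1249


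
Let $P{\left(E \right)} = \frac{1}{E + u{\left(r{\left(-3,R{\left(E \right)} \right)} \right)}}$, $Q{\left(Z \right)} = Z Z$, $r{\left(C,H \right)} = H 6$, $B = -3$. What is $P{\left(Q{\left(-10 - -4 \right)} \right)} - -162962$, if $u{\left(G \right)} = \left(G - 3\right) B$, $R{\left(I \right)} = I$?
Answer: $\frac{98266085}{603} \approx 1.6296 \cdot 10^{5}$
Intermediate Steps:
$r{\left(C,H \right)} = 6 H$
$u{\left(G \right)} = 9 - 3 G$ ($u{\left(G \right)} = \left(G - 3\right) \left(-3\right) = \left(-3 + G\right) \left(-3\right) = 9 - 3 G$)
$Q{\left(Z \right)} = Z^{2}$
$P{\left(E \right)} = \frac{1}{9 - 17 E}$ ($P{\left(E \right)} = \frac{1}{E - \left(-9 + 3 \cdot 6 E\right)} = \frac{1}{E - \left(-9 + 18 E\right)} = \frac{1}{9 - 17 E}$)
$P{\left(Q{\left(-10 - -4 \right)} \right)} - -162962 = \frac{1}{9 - 17 \left(-10 - -4\right)^{2}} - -162962 = \frac{1}{9 - 17 \left(-10 + 4\right)^{2}} + 162962 = \frac{1}{9 - 17 \left(-6\right)^{2}} + 162962 = \frac{1}{9 - 612} + 162962 = \frac{1}{-603} + 162962 = - \frac{1}{603} + 162962 = \frac{98266085}{603}$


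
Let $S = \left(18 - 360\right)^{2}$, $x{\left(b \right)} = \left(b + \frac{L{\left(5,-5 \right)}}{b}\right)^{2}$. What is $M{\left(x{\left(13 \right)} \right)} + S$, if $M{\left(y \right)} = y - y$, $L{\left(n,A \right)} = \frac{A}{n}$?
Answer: $116964$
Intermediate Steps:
$x{\left(b \right)} = \left(b - \frac{1}{b}\right)^{2}$ ($x{\left(b \right)} = \left(b + \frac{\left(-5\right) \frac{1}{5}}{b}\right)^{2} = \left(b - \frac{1}{b}\right)^{2}$)
$M{\left(y \right)} = 0$
$S = 116964$ ($S = \left(-342\right)^{2} = 116964$)
$M{\left(x{\left(13 \right)} \right)} + S = 0 + 116964 = 116964$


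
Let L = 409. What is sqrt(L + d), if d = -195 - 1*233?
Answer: I*sqrt(19) ≈ 4.3589*I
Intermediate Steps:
d = -428 (d = -195 - 233 = -428)
sqrt(L + d) = sqrt(409 - 428) = sqrt(-19) = I*sqrt(19)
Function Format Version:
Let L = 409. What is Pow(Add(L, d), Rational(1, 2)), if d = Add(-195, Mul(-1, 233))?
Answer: Mul(I, Pow(19, Rational(1, 2))) ≈ Mul(4.3589, I)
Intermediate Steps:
d = -428 (d = Add(-195, -233) = -428)
Pow(Add(L, d), Rational(1, 2)) = Pow(Add(409, -428), Rational(1, 2)) = Pow(-19, Rational(1, 2)) = Mul(I, Pow(19, Rational(1, 2)))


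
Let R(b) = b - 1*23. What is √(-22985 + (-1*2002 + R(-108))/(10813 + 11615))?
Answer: I*√35684727911/1246 ≈ 151.61*I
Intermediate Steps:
R(b) = -23 + b (R(b) = b - 23 = -23 + b)
√(-22985 + (-1*2002 + R(-108))/(10813 + 11615)) = √(-22985 + (-1*2002 + (-23 - 108))/(10813 + 11615)) = √(-22985 + (-2002 - 131)/22428) = √(-22985 - 2133*1/22428) = √(-22985 - 237/2492) = √(-57278857/2492) = I*√35684727911/1246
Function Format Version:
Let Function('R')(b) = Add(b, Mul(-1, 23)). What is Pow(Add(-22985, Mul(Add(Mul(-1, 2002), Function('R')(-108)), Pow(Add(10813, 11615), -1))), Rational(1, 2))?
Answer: Mul(Rational(1, 1246), I, Pow(35684727911, Rational(1, 2))) ≈ Mul(151.61, I)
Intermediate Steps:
Function('R')(b) = Add(-23, b) (Function('R')(b) = Add(b, -23) = Add(-23, b))
Pow(Add(-22985, Mul(Add(Mul(-1, 2002), Function('R')(-108)), Pow(Add(10813, 11615), -1))), Rational(1, 2)) = Pow(Add(-22985, Mul(Add(Mul(-1, 2002), Add(-23, -108)), Pow(Add(10813, 11615), -1))), Rational(1, 2)) = Pow(Add(-22985, Mul(Add(-2002, -131), Pow(22428, -1))), Rational(1, 2)) = Pow(Add(-22985, Mul(-2133, Rational(1, 22428))), Rational(1, 2)) = Pow(Add(-22985, Rational(-237, 2492)), Rational(1, 2)) = Pow(Rational(-57278857, 2492), Rational(1, 2)) = Mul(Rational(1, 1246), I, Pow(35684727911, Rational(1, 2)))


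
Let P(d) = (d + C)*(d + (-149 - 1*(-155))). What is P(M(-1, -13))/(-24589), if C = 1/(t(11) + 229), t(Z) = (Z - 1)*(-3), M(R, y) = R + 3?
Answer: -3192/4893211 ≈ -0.00065233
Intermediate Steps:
M(R, y) = 3 + R
t(Z) = 3 - 3*Z (t(Z) = (-1 + Z)*(-3) = 3 - 3*Z)
C = 1/199 (C = 1/((3 - 3*11) + 229) = 1/((3 - 33) + 229) = 1/(-30 + 229) = 1/199 ≈ 0.0050251)
P(d) = (6 + d)*(1/199 + d) (P(d) = (d + 1/199)*(d + (-149 - 1*(-155))) = (1/199 + d)*(d + (-149 + 155)) = (1/199 + d)*(d + 6) = (1/199 + d)*(6 + d) = (6 + d)*(1/199 + d))
P(M(-1, -13))/(-24589) = (6/199 + (3 - 1)**2 + 1195*(3 - 1)/199)/(-24589) = (6/199 + 2**2 + (1195/199)*2)*(-1/24589) = (6/199 + 4 + 2390/199)*(-1/24589) = (3192/199)*(-1/24589) = -3192/4893211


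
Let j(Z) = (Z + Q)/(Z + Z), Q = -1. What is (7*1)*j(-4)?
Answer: 35/8 ≈ 4.3750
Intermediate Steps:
j(Z) = (-1 + Z)/(2*Z) (j(Z) = (Z - 1)/(Z + Z) = (-1 + Z)/((2*Z)) = (-1 + Z)*(1/(2*Z)) = (-1 + Z)/(2*Z))
(7*1)*j(-4) = (7*1)*((1/2)*(-1 - 4)/(-4)) = 7*((1/2)*(-1/4)*(-5)) = 7*(5/8) = 35/8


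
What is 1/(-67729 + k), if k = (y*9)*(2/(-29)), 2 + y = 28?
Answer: -29/1964609 ≈ -1.4761e-5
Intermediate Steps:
y = 26 (y = -2 + 28 = 26)
k = -468/29 (k = (26*9)*(2/(-29)) = 234*(2*(-1/29)) = 234*(-2/29) = -468/29 ≈ -16.138)
1/(-67729 + k) = 1/(-67729 - 468/29) = 1/(-1964609/29) = -29/1964609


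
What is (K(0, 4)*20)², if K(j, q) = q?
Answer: 6400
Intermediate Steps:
(K(0, 4)*20)² = (4*20)² = 80² = 6400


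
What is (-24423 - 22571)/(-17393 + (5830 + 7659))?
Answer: 23497/1952 ≈ 12.037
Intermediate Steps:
(-24423 - 22571)/(-17393 + (5830 + 7659)) = -46994/(-17393 + 13489) = -46994/(-3904) = -46994*(-1/3904) = 23497/1952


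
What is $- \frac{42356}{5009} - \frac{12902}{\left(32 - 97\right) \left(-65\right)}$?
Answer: $- \frac{243580218}{21163025} \approx -11.51$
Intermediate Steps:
$- \frac{42356}{5009} - \frac{12902}{\left(32 - 97\right) \left(-65\right)} = \left(-42356\right) \frac{1}{5009} - \frac{12902}{\left(-65\right) \left(-65\right)} = - \frac{42356}{5009} - \frac{12902}{4225} = - \frac{243580218}{21163025}$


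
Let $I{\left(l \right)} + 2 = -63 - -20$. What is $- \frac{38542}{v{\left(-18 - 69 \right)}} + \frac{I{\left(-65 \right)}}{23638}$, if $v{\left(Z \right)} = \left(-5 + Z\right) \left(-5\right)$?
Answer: $- \frac{113884562}{1359185} \approx -83.789$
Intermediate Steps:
$v{\left(Z \right)} = 25 - 5 Z$
$I{\left(l \right)} = -45$ ($I{\left(l \right)} = -2 - 43 = -45$)
$- \frac{38542}{v{\left(-18 - 69 \right)}} + \frac{I{\left(-65 \right)}}{23638} = - \frac{38542}{25 - 5 \left(-18 - 69\right)} - \frac{45}{23638} = - \frac{38542}{25 - -435} - \frac{45}{23638} = - \frac{38542}{25 + 435} - \frac{45}{23638} = - \frac{38542}{460} - \frac{45}{23638} = \left(-38542\right) \frac{1}{460} - \frac{45}{23638} = - \frac{19271}{230} - \frac{45}{23638} = - \frac{113884562}{1359185}$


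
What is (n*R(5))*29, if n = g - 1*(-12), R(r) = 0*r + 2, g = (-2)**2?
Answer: 928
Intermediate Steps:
g = 4
R(r) = 2 (R(r) = 0 + 2 = 2)
n = 16 (n = 4 - 1*(-12) = 4 + 12 = 16)
(n*R(5))*29 = (16*2)*29 = 32*29 = 928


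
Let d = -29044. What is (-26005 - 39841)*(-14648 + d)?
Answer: 2876943432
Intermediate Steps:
(-26005 - 39841)*(-14648 + d) = (-26005 - 39841)*(-14648 - 29044) = -65846*(-43692) = 2876943432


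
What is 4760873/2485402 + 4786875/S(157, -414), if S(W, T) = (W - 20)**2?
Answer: 11986665524087/46648510138 ≈ 256.96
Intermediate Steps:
S(W, T) = (-20 + W)**2
4760873/2485402 + 4786875/S(157, -414) = 4760873/2485402 + 4786875/((-20 + 157)**2) = 4760873*(1/2485402) + 4786875/(137**2) = 4760873/2485402 + 4786875/18769 = 11986665524087/46648510138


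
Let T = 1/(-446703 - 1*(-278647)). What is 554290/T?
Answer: -93151760240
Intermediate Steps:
T = -1/168056 (T = 1/(-446703 + 278647) = 1/(-168056) = -1/168056 ≈ -5.9504e-6)
554290/T = 554290/(-1/168056) = 554290*(-168056) = -93151760240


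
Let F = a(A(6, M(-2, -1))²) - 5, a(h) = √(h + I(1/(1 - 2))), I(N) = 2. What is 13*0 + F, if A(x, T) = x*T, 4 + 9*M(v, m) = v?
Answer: -5 + 3*√2 ≈ -0.75736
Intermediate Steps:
M(v, m) = -4/9 + v/9
A(x, T) = T*x
a(h) = √(2 + h) (a(h) = √(h + 2) = √(2 + h))
F = -5 + 3*√2 (F = √(2 + ((-4/9 + (⅑)*(-2))*6)²) - 5 = √(2 + ((-4/9 - 2/9)*6)²) - 5 = √(2 + (-⅔*6)²) - 5 = √(2 + (-4)²) - 5 = √(2 + 16) - 5 = √18 - 5 = 3*√2 - 5 = -5 + 3*√2 ≈ -0.75736)
13*0 + F = 13*0 + (-5 + 3*√2) = 0 + (-5 + 3*√2) = -5 + 3*√2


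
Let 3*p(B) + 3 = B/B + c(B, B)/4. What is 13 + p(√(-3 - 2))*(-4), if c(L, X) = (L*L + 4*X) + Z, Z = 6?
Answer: 46/3 - 4*I*√5/3 ≈ 15.333 - 2.9814*I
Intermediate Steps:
c(L, X) = 6 + L² + 4*X (c(L, X) = (L*L + 4*X) + 6 = (L² + 4*X) + 6 = 6 + L² + 4*X)
p(B) = -⅙ + B/3 + B²/12 (p(B) = -1 + (B/B + (6 + B² + 4*B)/4)/3 = -1 + (1 + (6 + B² + 4*B)*(¼))/3 = -1 + (1 + (3/2 + B + B²/4))/3 = -1 + (5/2 + B + B²/4)/3 = -1 + (⅚ + B/3 + B²/12) = -⅙ + B/3 + B²/12)
13 + p(√(-3 - 2))*(-4) = 13 + (-⅙ + √(-3 - 2)/3 + (√(-3 - 2))²/12)*(-4) = 13 + (-⅙ + √(-5)/3 + (√(-5))²/12)*(-4) = 13 + (-⅙ + (I*√5)/3 + (I*√5)²/12)*(-4) = 13 + (-⅙ + I*√5/3 + (1/12)*(-5))*(-4) = 13 + (-⅙ + I*√5/3 - 5/12)*(-4) = 13 + (-7/12 + I*√5/3)*(-4) = 13 + (7/3 - 4*I*√5/3) = 46/3 - 4*I*√5/3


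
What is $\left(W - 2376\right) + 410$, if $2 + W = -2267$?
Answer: $-4235$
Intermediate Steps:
$W = -2269$ ($W = -2 - 2267 = -2269$)
$\left(W - 2376\right) + 410 = \left(-2269 - 2376\right) + 410 = -4645 + 410 = -4235$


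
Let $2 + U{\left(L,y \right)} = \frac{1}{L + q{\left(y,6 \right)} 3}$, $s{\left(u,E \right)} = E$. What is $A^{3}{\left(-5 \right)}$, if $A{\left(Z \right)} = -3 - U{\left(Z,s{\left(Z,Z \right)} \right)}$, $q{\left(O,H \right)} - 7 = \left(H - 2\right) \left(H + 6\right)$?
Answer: $- \frac{4173281}{4096000} \approx -1.0189$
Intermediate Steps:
$q{\left(O,H \right)} = 7 + \left(-2 + H\right) \left(6 + H\right)$ ($q{\left(O,H \right)} = 7 + \left(H - 2\right) \left(H + 6\right) = 7 + \left(-2 + H\right) \left(6 + H\right)$)
$U{\left(L,y \right)} = -2 + \frac{1}{165 + L}$ ($U{\left(L,y \right)} = -2 + \frac{1}{L + \left(-5 + 6^{2} + 4 \cdot 6\right) 3} = -2 + \frac{1}{L + \left(-5 + 36 + 24\right) 3} = -2 + \frac{1}{L + 55 \cdot 3} = -2 + \frac{1}{L + 165} = -2 + \frac{1}{165 + L}$)
$A{\left(Z \right)} = -3 - \frac{-329 - 2 Z}{165 + Z}$
$A^{3}{\left(-5 \right)} = \left(\frac{-166 - -5}{165 - 5}\right)^{3} = \left(\frac{-166 + 5}{160}\right)^{3} = \left(\frac{1}{160} \left(-161\right)\right)^{3} = \left(- \frac{161}{160}\right)^{3} = - \frac{4173281}{4096000}$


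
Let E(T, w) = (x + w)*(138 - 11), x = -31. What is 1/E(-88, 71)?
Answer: 1/5080 ≈ 0.00019685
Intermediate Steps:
E(T, w) = -3937 + 127*w (E(T, w) = (-31 + w)*(138 - 11) = (-31 + w)*127 = -3937 + 127*w)
1/E(-88, 71) = 1/(-3937 + 127*71) = 1/(-3937 + 9017) = 1/5080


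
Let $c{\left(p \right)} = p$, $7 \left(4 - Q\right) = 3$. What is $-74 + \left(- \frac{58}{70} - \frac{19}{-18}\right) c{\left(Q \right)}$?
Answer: $- \frac{64553}{882} \approx -73.189$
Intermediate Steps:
$Q = \frac{25}{7}$ ($Q = 4 - \frac{3}{7} = \frac{25}{7} \approx 3.5714$)
$-74 + \left(- \frac{58}{70} - \frac{19}{-18}\right) c{\left(Q \right)} = -74 + \left(- \frac{58}{70} - \frac{19}{-18}\right) \frac{25}{7} = -74 + \left(\left(-58\right) \frac{1}{70} - - \frac{19}{18}\right) \frac{25}{7} = -74 + \left(- \frac{29}{35} + \frac{19}{18}\right) \frac{25}{7} = -74 + \frac{143}{630} \cdot \frac{25}{7} = -74 + \frac{715}{882} = - \frac{64553}{882}$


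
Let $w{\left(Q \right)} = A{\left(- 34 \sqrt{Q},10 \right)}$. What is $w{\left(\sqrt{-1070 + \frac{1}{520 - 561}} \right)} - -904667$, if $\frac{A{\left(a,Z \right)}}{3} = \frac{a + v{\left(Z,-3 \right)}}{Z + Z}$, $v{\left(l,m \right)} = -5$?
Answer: $\frac{3618665}{4} - \frac{51 \sqrt[4]{-43871} \cdot 41^{\frac{3}{4}}}{410} \approx 9.0465 \cdot 10^{5} - 20.625 i$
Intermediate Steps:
$A{\left(a,Z \right)} = \frac{3 \left(-5 + a\right)}{2 Z}$ ($A{\left(a,Z \right)} = 3 \frac{a - 5}{Z + Z} = 3 \frac{-5 + a}{2 Z} = \frac{3 \left(-5 + a\right)}{2 Z}$)
$w{\left(Q \right)} = - \frac{3}{4} - \frac{51 \sqrt{Q}}{10}$ ($w{\left(Q \right)} = \frac{3 \left(-5 - 34 \sqrt{Q}\right)}{2 \cdot 10} = \frac{3}{2} \cdot \frac{1}{10} \left(-5 - 34 \sqrt{Q}\right) = - \frac{3}{4} - \frac{51 \sqrt{Q}}{10}$)
$w{\left(\sqrt{-1070 + \frac{1}{520 - 561}} \right)} - -904667 = \left(- \frac{3}{4} - \frac{51 \sqrt{\sqrt{-1070 + \frac{1}{520 - 561}}}}{10}\right) - -904667 = \left(- \frac{3}{4} - \frac{51 \sqrt{\sqrt{-1070 + \frac{1}{-41}}}}{10}\right) + 904667 = \left(- \frac{3}{4} - \frac{51 \sqrt{\sqrt{-1070 - \frac{1}{41}}}}{10}\right) + 904667 = \left(- \frac{3}{4} - \frac{51 \sqrt{\sqrt{- \frac{43871}{41}}}}{10}\right) + 904667 = \left(- \frac{3}{4} - \frac{51 \sqrt{\frac{i \sqrt{1798711}}{41}}}{10}\right) + 904667 = \left(- \frac{3}{4} - \frac{51 \frac{41^{\frac{3}{4}} \sqrt[4]{43871} \sqrt{i}}{41}}{10}\right) + 904667 = \left(- \frac{3}{4} - \frac{51 \cdot 41^{\frac{3}{4}} \sqrt[4]{43871} \sqrt{i}}{410}\right) + 904667 = \frac{3618665}{4} - \frac{51 \cdot 41^{\frac{3}{4}} \sqrt[4]{43871} \sqrt{i}}{410}$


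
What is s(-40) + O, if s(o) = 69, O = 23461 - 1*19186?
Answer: 4344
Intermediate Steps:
O = 4275 (O = 23461 - 19186 = 4275)
s(-40) + O = 69 + 4275 = 4344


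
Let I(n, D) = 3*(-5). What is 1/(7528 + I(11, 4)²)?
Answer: 1/7753 ≈ 0.00012898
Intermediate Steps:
I(n, D) = -15
1/(7528 + I(11, 4)²) = 1/(7528 + (-15)²) = 1/(7528 + 225) = 1/7753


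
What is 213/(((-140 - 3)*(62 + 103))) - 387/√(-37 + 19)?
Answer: -71/7865 + 129*I*√2/2 ≈ -0.0090273 + 91.217*I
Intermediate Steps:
213/(((-140 - 3)*(62 + 103))) - 387/√(-37 + 19) = 213/((-143*165)) - 387*(-I*√2/6) = 213/(-23595) - 387*(-I*√2/6) = 213*(-1/23595) - (-129)*I*√2/2 = -71/7865 + 129*I*√2/2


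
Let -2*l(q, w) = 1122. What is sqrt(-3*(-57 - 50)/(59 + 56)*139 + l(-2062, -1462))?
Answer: 2*I*sqrt(572010)/115 ≈ 13.153*I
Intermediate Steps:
l(q, w) = -561 (l(q, w) = -1/2*1122 = -561)
sqrt(-3*(-57 - 50)/(59 + 56)*139 + l(-2062, -1462)) = sqrt(-3*(-57 - 50)/(59 + 56)*139 - 561) = sqrt(-(-321)/115*139 - 561) = sqrt(-3*(-107/115)*139 - 561) = sqrt((321/115)*139 - 561) = sqrt(44619/115 - 561) = sqrt(-19896/115) = 2*I*sqrt(572010)/115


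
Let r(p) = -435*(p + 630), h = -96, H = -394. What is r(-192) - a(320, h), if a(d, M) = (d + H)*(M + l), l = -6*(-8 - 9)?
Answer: -190086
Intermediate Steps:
l = 102 (l = -6*(-17) = 102)
r(p) = -274050 - 435*p (r(p) = -435*(630 + p) = -274050 - 435*p)
a(d, M) = (-394 + d)*(102 + M) (a(d, M) = (d - 394)*(M + 102) = (-394 + d)*(102 + M))
r(-192) - a(320, h) = (-274050 - 435*(-192)) - (-40188 - 394*(-96) + 102*320 - 96*320) = (-274050 + 83520) - (-40188 + 37824 + 32640 - 30720) = -190530 - 1*(-444) = -190530 + 444 = -190086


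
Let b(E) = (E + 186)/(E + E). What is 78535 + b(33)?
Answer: 1727843/22 ≈ 78538.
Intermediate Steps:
b(E) = (186 + E)/(2*E) (b(E) = (186 + E)/((2*E)) = (186 + E)*(1/(2*E)) = (186 + E)/(2*E))
78535 + b(33) = 78535 + (½)*(186 + 33)/33 = 78535 + (½)*(1/33)*219 = 78535 + 73/22 = 1727843/22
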